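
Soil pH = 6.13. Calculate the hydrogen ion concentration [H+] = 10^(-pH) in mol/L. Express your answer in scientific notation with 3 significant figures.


Step 1: [H+] = 10^(-pH)
Step 2: [H+] = 10^(-6.13)
Step 3: [H+] = 7.41e-07 mol/L

7.41e-07


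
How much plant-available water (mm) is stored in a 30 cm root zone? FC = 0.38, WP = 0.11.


Step 1: Available water = (FC - WP) * depth * 10
Step 2: AW = (0.38 - 0.11) * 30 * 10
Step 3: AW = 0.27 * 30 * 10
Step 4: AW = 81.0 mm

81.0


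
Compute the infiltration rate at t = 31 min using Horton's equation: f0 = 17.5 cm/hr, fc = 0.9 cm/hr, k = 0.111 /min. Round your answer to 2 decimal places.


Step 1: f = fc + (f0 - fc) * exp(-k * t)
Step 2: exp(-0.111 * 31) = 0.032033
Step 3: f = 0.9 + (17.5 - 0.9) * 0.032033
Step 4: f = 0.9 + 16.6 * 0.032033
Step 5: f = 1.43 cm/hr

1.43


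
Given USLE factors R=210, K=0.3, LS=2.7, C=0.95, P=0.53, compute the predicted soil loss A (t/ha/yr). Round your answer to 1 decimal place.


Step 1: A = R * K * LS * C * P
Step 2: R * K = 210 * 0.3 = 63.0
Step 3: (R*K) * LS = 63.0 * 2.7 = 170.1
Step 4: * C * P = 170.1 * 0.95 * 0.53 = 85.6
Step 5: A = 85.6 t/(ha*yr)

85.6


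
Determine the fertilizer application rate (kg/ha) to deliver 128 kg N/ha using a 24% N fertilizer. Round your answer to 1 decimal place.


Step 1: Fertilizer rate = target N / (N content / 100)
Step 2: Rate = 128 / (24 / 100)
Step 3: Rate = 128 / 0.24
Step 4: Rate = 533.3 kg/ha

533.3


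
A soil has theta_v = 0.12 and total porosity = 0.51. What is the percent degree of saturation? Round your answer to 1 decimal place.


Step 1: S = 100 * theta_v / n
Step 2: S = 100 * 0.12 / 0.51
Step 3: S = 23.5%

23.5


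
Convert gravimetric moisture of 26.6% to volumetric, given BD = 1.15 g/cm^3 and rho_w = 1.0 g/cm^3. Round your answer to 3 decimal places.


Step 1: theta = (w / 100) * BD / rho_w
Step 2: theta = (26.6 / 100) * 1.15 / 1.0
Step 3: theta = 0.266 * 1.15
Step 4: theta = 0.306

0.306


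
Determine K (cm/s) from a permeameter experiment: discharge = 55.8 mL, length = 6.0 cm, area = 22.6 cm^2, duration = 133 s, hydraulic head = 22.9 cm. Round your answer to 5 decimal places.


Step 1: K = Q * L / (A * t * h)
Step 2: Numerator = 55.8 * 6.0 = 334.8
Step 3: Denominator = 22.6 * 133 * 22.9 = 68832.82
Step 4: K = 334.8 / 68832.82 = 0.00486 cm/s

0.00486


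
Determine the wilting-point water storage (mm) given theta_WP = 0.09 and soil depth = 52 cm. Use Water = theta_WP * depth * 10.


Step 1: Water (mm) = theta_WP * depth * 10
Step 2: Water = 0.09 * 52 * 10
Step 3: Water = 46.8 mm

46.8


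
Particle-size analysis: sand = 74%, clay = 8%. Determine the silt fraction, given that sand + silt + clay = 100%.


Step 1: sand + silt + clay = 100%
Step 2: silt = 100 - sand - clay
Step 3: silt = 100 - 74 - 8
Step 4: silt = 18%

18


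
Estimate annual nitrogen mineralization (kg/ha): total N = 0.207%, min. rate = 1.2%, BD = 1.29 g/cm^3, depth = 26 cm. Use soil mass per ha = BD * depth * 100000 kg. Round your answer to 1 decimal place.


Step 1: Soil mass per ha = BD * depth * 100000 = 1.29 * 26 * 100000 = 3354000 kg
Step 2: Total N pool = soil mass * N%/100 = 3354000 * 0.207/100 = 6942.78 kg/ha
Step 3: N mineralized = N pool * rate%/100 = 6942.78 * 1.2/100 = 83.3 kg/ha/yr

83.3


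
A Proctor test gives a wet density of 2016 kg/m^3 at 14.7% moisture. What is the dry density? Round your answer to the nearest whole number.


Step 1: Dry density = wet density / (1 + w/100)
Step 2: Dry density = 2016 / (1 + 14.7/100)
Step 3: Dry density = 2016 / 1.147
Step 4: Dry density = 1758 kg/m^3

1758


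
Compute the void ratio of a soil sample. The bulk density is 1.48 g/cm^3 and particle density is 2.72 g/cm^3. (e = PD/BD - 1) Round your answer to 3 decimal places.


Step 1: e = PD / BD - 1
Step 2: e = 2.72 / 1.48 - 1
Step 3: e = 1.83784 - 1
Step 4: e = 0.838

0.838


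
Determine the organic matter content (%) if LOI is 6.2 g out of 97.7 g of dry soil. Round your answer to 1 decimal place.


Step 1: OM% = 100 * LOI / sample mass
Step 2: OM = 100 * 6.2 / 97.7
Step 3: OM = 6.3%

6.3


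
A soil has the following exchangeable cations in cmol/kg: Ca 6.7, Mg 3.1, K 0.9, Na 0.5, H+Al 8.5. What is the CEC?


Step 1: CEC = Ca + Mg + K + Na + (H+Al)
Step 2: CEC = 6.7 + 3.1 + 0.9 + 0.5 + 8.5
Step 3: CEC = 19.7 cmol/kg

19.7


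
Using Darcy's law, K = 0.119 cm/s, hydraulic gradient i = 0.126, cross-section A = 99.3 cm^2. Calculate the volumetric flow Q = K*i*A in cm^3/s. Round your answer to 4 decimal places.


Step 1: Apply Darcy's law: Q = K * i * A
Step 2: Q = 0.119 * 0.126 * 99.3
Step 3: Q = 1.4889 cm^3/s

1.4889


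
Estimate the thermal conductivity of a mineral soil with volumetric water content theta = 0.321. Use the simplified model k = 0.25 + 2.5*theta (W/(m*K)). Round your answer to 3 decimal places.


Step 1: k = 0.25 + 2.5 * theta
Step 2: k = 0.25 + 2.5 * 0.321
Step 3: k = 0.25 + 0.803
Step 4: k = 1.053 W/(m*K)

1.053


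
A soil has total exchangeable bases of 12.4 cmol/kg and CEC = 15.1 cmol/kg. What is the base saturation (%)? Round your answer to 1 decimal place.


Step 1: BS = 100 * (sum of bases) / CEC
Step 2: BS = 100 * 12.4 / 15.1
Step 3: BS = 82.1%

82.1


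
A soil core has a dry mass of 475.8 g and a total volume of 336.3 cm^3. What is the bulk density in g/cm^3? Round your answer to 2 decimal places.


Step 1: Identify the formula: BD = dry mass / volume
Step 2: Substitute values: BD = 475.8 / 336.3
Step 3: BD = 1.41 g/cm^3

1.41


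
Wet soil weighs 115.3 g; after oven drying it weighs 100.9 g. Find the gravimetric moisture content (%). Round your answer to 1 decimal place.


Step 1: Water mass = wet - dry = 115.3 - 100.9 = 14.4 g
Step 2: w = 100 * water mass / dry mass
Step 3: w = 100 * 14.4 / 100.9 = 14.3%

14.3


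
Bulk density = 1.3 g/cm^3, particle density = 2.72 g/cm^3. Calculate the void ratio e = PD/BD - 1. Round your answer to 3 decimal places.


Step 1: e = PD / BD - 1
Step 2: e = 2.72 / 1.3 - 1
Step 3: e = 2.09231 - 1
Step 4: e = 1.092

1.092


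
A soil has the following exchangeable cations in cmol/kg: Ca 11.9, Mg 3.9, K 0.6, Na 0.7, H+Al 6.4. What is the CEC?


Step 1: CEC = Ca + Mg + K + Na + (H+Al)
Step 2: CEC = 11.9 + 3.9 + 0.6 + 0.7 + 6.4
Step 3: CEC = 23.5 cmol/kg

23.5


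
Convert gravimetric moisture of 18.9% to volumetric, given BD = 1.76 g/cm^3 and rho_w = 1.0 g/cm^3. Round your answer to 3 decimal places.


Step 1: theta = (w / 100) * BD / rho_w
Step 2: theta = (18.9 / 100) * 1.76 / 1.0
Step 3: theta = 0.189 * 1.76
Step 4: theta = 0.333

0.333


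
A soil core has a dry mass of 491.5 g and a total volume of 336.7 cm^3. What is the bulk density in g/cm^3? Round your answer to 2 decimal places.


Step 1: Identify the formula: BD = dry mass / volume
Step 2: Substitute values: BD = 491.5 / 336.7
Step 3: BD = 1.46 g/cm^3

1.46


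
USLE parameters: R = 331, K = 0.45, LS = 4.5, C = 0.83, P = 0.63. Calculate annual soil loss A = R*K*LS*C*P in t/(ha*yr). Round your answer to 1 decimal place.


Step 1: A = R * K * LS * C * P
Step 2: R * K = 331 * 0.45 = 148.95
Step 3: (R*K) * LS = 148.95 * 4.5 = 670.275
Step 4: * C * P = 670.275 * 0.83 * 0.63 = 350.5
Step 5: A = 350.5 t/(ha*yr)

350.5


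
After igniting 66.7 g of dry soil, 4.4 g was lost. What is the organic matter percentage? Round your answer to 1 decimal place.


Step 1: OM% = 100 * LOI / sample mass
Step 2: OM = 100 * 4.4 / 66.7
Step 3: OM = 6.6%

6.6


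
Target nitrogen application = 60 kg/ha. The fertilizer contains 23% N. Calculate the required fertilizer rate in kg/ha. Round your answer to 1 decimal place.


Step 1: Fertilizer rate = target N / (N content / 100)
Step 2: Rate = 60 / (23 / 100)
Step 3: Rate = 60 / 0.23
Step 4: Rate = 260.9 kg/ha

260.9


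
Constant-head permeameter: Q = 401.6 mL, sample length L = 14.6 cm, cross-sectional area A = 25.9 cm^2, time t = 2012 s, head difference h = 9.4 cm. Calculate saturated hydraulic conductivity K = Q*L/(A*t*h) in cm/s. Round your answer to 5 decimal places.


Step 1: K = Q * L / (A * t * h)
Step 2: Numerator = 401.6 * 14.6 = 5863.36
Step 3: Denominator = 25.9 * 2012 * 9.4 = 489841.52
Step 4: K = 5863.36 / 489841.52 = 0.01197 cm/s

0.01197


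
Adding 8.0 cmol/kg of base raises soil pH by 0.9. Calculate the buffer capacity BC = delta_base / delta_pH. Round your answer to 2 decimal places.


Step 1: BC = change in base / change in pH
Step 2: BC = 8.0 / 0.9
Step 3: BC = 8.89 cmol/(kg*pH unit)

8.89


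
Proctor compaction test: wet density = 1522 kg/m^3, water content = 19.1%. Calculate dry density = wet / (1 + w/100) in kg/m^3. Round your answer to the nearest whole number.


Step 1: Dry density = wet density / (1 + w/100)
Step 2: Dry density = 1522 / (1 + 19.1/100)
Step 3: Dry density = 1522 / 1.191
Step 4: Dry density = 1278 kg/m^3

1278


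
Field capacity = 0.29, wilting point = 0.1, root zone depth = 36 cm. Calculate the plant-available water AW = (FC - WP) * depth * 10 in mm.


Step 1: Available water = (FC - WP) * depth * 10
Step 2: AW = (0.29 - 0.1) * 36 * 10
Step 3: AW = 0.19 * 36 * 10
Step 4: AW = 68.4 mm

68.4


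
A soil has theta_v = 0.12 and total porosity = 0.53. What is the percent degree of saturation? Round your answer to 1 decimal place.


Step 1: S = 100 * theta_v / n
Step 2: S = 100 * 0.12 / 0.53
Step 3: S = 22.6%

22.6


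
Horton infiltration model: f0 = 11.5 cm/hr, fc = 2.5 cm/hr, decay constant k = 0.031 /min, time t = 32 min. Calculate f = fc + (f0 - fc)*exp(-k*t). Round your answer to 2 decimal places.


Step 1: f = fc + (f0 - fc) * exp(-k * t)
Step 2: exp(-0.031 * 32) = 0.370834
Step 3: f = 2.5 + (11.5 - 2.5) * 0.370834
Step 4: f = 2.5 + 9.0 * 0.370834
Step 5: f = 5.84 cm/hr

5.84


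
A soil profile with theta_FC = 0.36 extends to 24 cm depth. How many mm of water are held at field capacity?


Step 1: Water (mm) = theta_FC * depth (cm) * 10
Step 2: Water = 0.36 * 24 * 10
Step 3: Water = 86.4 mm

86.4


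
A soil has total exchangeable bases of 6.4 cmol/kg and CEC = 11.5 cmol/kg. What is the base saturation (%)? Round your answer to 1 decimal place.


Step 1: BS = 100 * (sum of bases) / CEC
Step 2: BS = 100 * 6.4 / 11.5
Step 3: BS = 55.7%

55.7


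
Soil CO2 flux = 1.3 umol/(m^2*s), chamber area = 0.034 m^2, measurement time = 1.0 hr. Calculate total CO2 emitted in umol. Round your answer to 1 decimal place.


Step 1: Convert time to seconds: 1.0 hr * 3600 = 3600.0 s
Step 2: Total = flux * area * time_s
Step 3: Total = 1.3 * 0.034 * 3600.0
Step 4: Total = 159.1 umol

159.1


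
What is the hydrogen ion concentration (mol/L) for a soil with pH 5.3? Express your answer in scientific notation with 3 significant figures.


Step 1: [H+] = 10^(-pH)
Step 2: [H+] = 10^(-5.3)
Step 3: [H+] = 5.01e-06 mol/L

5.01e-06


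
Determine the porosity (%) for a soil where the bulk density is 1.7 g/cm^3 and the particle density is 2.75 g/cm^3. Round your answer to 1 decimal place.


Step 1: Formula: n = 100 * (1 - BD / PD)
Step 2: n = 100 * (1 - 1.7 / 2.75)
Step 3: n = 100 * (1 - 0.61818)
Step 4: n = 38.2%

38.2


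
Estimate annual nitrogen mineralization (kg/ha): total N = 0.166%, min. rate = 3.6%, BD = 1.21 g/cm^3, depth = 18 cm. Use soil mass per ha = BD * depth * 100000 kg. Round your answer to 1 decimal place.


Step 1: Soil mass per ha = BD * depth * 100000 = 1.21 * 18 * 100000 = 2178000 kg
Step 2: Total N pool = soil mass * N%/100 = 2178000 * 0.166/100 = 3615.48 kg/ha
Step 3: N mineralized = N pool * rate%/100 = 3615.48 * 3.6/100 = 130.2 kg/ha/yr

130.2


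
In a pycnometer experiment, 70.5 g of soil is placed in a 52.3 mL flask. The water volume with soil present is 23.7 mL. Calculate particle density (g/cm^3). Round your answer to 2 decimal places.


Step 1: Volume of solids = flask volume - water volume with soil
Step 2: V_solids = 52.3 - 23.7 = 28.6 mL
Step 3: Particle density = mass / V_solids = 70.5 / 28.6 = 2.47 g/cm^3

2.47


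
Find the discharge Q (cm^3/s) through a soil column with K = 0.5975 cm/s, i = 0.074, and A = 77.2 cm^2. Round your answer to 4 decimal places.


Step 1: Apply Darcy's law: Q = K * i * A
Step 2: Q = 0.5975 * 0.074 * 77.2
Step 3: Q = 3.4134 cm^3/s

3.4134


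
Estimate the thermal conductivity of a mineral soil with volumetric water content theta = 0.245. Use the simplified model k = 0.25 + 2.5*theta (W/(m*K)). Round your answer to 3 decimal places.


Step 1: k = 0.25 + 2.5 * theta
Step 2: k = 0.25 + 2.5 * 0.245
Step 3: k = 0.25 + 0.613
Step 4: k = 0.863 W/(m*K)

0.863


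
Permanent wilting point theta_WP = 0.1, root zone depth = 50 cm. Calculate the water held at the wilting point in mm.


Step 1: Water (mm) = theta_WP * depth * 10
Step 2: Water = 0.1 * 50 * 10
Step 3: Water = 50.0 mm

50.0


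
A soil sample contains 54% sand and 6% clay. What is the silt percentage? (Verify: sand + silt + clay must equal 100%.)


Step 1: sand + silt + clay = 100%
Step 2: silt = 100 - sand - clay
Step 3: silt = 100 - 54 - 6
Step 4: silt = 40%

40


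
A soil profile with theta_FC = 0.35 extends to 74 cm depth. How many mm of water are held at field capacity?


Step 1: Water (mm) = theta_FC * depth (cm) * 10
Step 2: Water = 0.35 * 74 * 10
Step 3: Water = 259.0 mm

259.0


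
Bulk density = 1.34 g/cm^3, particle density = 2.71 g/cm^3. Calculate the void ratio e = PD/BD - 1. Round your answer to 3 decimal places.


Step 1: e = PD / BD - 1
Step 2: e = 2.71 / 1.34 - 1
Step 3: e = 2.02239 - 1
Step 4: e = 1.022

1.022


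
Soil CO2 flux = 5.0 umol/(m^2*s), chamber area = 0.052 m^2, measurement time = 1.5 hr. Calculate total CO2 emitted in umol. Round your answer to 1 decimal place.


Step 1: Convert time to seconds: 1.5 hr * 3600 = 5400.0 s
Step 2: Total = flux * area * time_s
Step 3: Total = 5.0 * 0.052 * 5400.0
Step 4: Total = 1404.0 umol

1404.0


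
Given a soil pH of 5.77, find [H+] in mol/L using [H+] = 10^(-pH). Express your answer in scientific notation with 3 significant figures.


Step 1: [H+] = 10^(-pH)
Step 2: [H+] = 10^(-5.77)
Step 3: [H+] = 1.70e-06 mol/L

1.70e-06


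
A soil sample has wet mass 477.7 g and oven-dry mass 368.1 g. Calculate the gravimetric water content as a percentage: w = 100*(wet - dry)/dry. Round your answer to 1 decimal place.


Step 1: Water mass = wet - dry = 477.7 - 368.1 = 109.6 g
Step 2: w = 100 * water mass / dry mass
Step 3: w = 100 * 109.6 / 368.1 = 29.8%

29.8


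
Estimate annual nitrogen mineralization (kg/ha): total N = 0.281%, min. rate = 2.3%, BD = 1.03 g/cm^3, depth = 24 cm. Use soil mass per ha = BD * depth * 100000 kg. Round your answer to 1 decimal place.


Step 1: Soil mass per ha = BD * depth * 100000 = 1.03 * 24 * 100000 = 2472000 kg
Step 2: Total N pool = soil mass * N%/100 = 2472000 * 0.281/100 = 6946.32 kg/ha
Step 3: N mineralized = N pool * rate%/100 = 6946.32 * 2.3/100 = 159.8 kg/ha/yr

159.8


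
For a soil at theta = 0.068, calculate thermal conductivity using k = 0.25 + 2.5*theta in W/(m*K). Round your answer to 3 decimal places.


Step 1: k = 0.25 + 2.5 * theta
Step 2: k = 0.25 + 2.5 * 0.068
Step 3: k = 0.25 + 0.17
Step 4: k = 0.42 W/(m*K)

0.42


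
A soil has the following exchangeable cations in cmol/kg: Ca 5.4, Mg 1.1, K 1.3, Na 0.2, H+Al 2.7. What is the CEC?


Step 1: CEC = Ca + Mg + K + Na + (H+Al)
Step 2: CEC = 5.4 + 1.1 + 1.3 + 0.2 + 2.7
Step 3: CEC = 10.7 cmol/kg

10.7


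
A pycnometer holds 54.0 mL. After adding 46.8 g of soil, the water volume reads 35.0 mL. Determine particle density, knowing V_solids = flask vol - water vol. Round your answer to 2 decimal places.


Step 1: Volume of solids = flask volume - water volume with soil
Step 2: V_solids = 54.0 - 35.0 = 19.0 mL
Step 3: Particle density = mass / V_solids = 46.8 / 19.0 = 2.46 g/cm^3

2.46


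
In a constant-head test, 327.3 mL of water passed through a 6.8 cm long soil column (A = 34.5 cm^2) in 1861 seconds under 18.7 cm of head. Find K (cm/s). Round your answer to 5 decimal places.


Step 1: K = Q * L / (A * t * h)
Step 2: Numerator = 327.3 * 6.8 = 2225.64
Step 3: Denominator = 34.5 * 1861 * 18.7 = 1200624.15
Step 4: K = 2225.64 / 1200624.15 = 0.00185 cm/s

0.00185


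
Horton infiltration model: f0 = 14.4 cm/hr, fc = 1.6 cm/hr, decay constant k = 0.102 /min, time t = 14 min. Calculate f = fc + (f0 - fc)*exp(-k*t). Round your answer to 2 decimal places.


Step 1: f = fc + (f0 - fc) * exp(-k * t)
Step 2: exp(-0.102 * 14) = 0.239788
Step 3: f = 1.6 + (14.4 - 1.6) * 0.239788
Step 4: f = 1.6 + 12.8 * 0.239788
Step 5: f = 4.67 cm/hr

4.67


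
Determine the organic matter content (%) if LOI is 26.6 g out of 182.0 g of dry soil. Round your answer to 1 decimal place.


Step 1: OM% = 100 * LOI / sample mass
Step 2: OM = 100 * 26.6 / 182.0
Step 3: OM = 14.6%

14.6


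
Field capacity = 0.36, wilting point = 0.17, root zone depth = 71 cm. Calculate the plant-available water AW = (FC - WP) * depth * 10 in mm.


Step 1: Available water = (FC - WP) * depth * 10
Step 2: AW = (0.36 - 0.17) * 71 * 10
Step 3: AW = 0.19 * 71 * 10
Step 4: AW = 134.9 mm

134.9


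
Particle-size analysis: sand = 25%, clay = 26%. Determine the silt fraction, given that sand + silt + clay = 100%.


Step 1: sand + silt + clay = 100%
Step 2: silt = 100 - sand - clay
Step 3: silt = 100 - 25 - 26
Step 4: silt = 49%

49


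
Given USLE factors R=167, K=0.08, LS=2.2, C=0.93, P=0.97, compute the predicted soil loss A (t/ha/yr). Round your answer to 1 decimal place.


Step 1: A = R * K * LS * C * P
Step 2: R * K = 167 * 0.08 = 13.36
Step 3: (R*K) * LS = 13.36 * 2.2 = 29.392
Step 4: * C * P = 29.392 * 0.93 * 0.97 = 26.5
Step 5: A = 26.5 t/(ha*yr)

26.5


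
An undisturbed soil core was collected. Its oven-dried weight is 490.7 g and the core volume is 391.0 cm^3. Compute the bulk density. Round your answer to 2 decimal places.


Step 1: Identify the formula: BD = dry mass / volume
Step 2: Substitute values: BD = 490.7 / 391.0
Step 3: BD = 1.25 g/cm^3

1.25


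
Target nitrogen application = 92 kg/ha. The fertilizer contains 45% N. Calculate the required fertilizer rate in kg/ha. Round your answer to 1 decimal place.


Step 1: Fertilizer rate = target N / (N content / 100)
Step 2: Rate = 92 / (45 / 100)
Step 3: Rate = 92 / 0.45
Step 4: Rate = 204.4 kg/ha

204.4


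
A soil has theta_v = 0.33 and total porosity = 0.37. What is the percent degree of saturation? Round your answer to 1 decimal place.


Step 1: S = 100 * theta_v / n
Step 2: S = 100 * 0.33 / 0.37
Step 3: S = 89.2%

89.2


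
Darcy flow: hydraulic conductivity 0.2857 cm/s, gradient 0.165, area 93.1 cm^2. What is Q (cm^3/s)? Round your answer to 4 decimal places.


Step 1: Apply Darcy's law: Q = K * i * A
Step 2: Q = 0.2857 * 0.165 * 93.1
Step 3: Q = 4.3888 cm^3/s

4.3888


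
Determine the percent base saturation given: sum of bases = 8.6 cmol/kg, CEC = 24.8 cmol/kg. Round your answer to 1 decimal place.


Step 1: BS = 100 * (sum of bases) / CEC
Step 2: BS = 100 * 8.6 / 24.8
Step 3: BS = 34.7%

34.7


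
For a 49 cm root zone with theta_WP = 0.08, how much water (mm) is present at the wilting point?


Step 1: Water (mm) = theta_WP * depth * 10
Step 2: Water = 0.08 * 49 * 10
Step 3: Water = 39.2 mm

39.2


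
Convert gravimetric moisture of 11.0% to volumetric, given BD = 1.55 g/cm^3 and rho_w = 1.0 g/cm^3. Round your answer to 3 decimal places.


Step 1: theta = (w / 100) * BD / rho_w
Step 2: theta = (11.0 / 100) * 1.55 / 1.0
Step 3: theta = 0.11 * 1.55
Step 4: theta = 0.171

0.171


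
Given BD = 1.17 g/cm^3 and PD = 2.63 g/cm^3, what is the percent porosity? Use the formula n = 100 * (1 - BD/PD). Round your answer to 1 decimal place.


Step 1: Formula: n = 100 * (1 - BD / PD)
Step 2: n = 100 * (1 - 1.17 / 2.63)
Step 3: n = 100 * (1 - 0.44487)
Step 4: n = 55.5%

55.5


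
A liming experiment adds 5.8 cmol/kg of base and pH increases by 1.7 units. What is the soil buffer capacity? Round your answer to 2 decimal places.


Step 1: BC = change in base / change in pH
Step 2: BC = 5.8 / 1.7
Step 3: BC = 3.41 cmol/(kg*pH unit)

3.41


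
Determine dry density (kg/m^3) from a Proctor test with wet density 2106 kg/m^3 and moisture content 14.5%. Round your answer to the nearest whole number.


Step 1: Dry density = wet density / (1 + w/100)
Step 2: Dry density = 2106 / (1 + 14.5/100)
Step 3: Dry density = 2106 / 1.145
Step 4: Dry density = 1839 kg/m^3

1839


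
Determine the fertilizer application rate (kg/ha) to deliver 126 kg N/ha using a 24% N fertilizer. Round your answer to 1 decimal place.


Step 1: Fertilizer rate = target N / (N content / 100)
Step 2: Rate = 126 / (24 / 100)
Step 3: Rate = 126 / 0.24
Step 4: Rate = 525.0 kg/ha

525.0


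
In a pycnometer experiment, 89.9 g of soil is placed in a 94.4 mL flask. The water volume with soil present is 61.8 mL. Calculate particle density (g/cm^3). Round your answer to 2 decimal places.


Step 1: Volume of solids = flask volume - water volume with soil
Step 2: V_solids = 94.4 - 61.8 = 32.6 mL
Step 3: Particle density = mass / V_solids = 89.9 / 32.6 = 2.76 g/cm^3

2.76


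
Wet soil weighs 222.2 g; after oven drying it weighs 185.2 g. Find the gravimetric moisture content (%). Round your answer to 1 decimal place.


Step 1: Water mass = wet - dry = 222.2 - 185.2 = 37.0 g
Step 2: w = 100 * water mass / dry mass
Step 3: w = 100 * 37.0 / 185.2 = 20.0%

20.0


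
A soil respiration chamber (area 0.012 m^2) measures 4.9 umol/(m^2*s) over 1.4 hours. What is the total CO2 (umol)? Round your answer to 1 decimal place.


Step 1: Convert time to seconds: 1.4 hr * 3600 = 5040.0 s
Step 2: Total = flux * area * time_s
Step 3: Total = 4.9 * 0.012 * 5040.0
Step 4: Total = 296.4 umol

296.4


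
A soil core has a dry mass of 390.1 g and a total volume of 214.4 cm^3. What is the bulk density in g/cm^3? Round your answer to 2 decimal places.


Step 1: Identify the formula: BD = dry mass / volume
Step 2: Substitute values: BD = 390.1 / 214.4
Step 3: BD = 1.82 g/cm^3

1.82


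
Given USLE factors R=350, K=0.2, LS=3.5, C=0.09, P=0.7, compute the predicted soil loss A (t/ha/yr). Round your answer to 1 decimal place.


Step 1: A = R * K * LS * C * P
Step 2: R * K = 350 * 0.2 = 70.0
Step 3: (R*K) * LS = 70.0 * 3.5 = 245.0
Step 4: * C * P = 245.0 * 0.09 * 0.7 = 15.4
Step 5: A = 15.4 t/(ha*yr)

15.4


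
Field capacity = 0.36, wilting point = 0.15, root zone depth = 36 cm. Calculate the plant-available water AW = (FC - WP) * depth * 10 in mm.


Step 1: Available water = (FC - WP) * depth * 10
Step 2: AW = (0.36 - 0.15) * 36 * 10
Step 3: AW = 0.21 * 36 * 10
Step 4: AW = 75.6 mm

75.6


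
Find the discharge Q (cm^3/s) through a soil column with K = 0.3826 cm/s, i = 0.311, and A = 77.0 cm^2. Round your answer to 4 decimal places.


Step 1: Apply Darcy's law: Q = K * i * A
Step 2: Q = 0.3826 * 0.311 * 77.0
Step 3: Q = 9.1621 cm^3/s

9.1621


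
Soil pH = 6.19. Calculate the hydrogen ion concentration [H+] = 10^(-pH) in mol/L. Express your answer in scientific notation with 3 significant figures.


Step 1: [H+] = 10^(-pH)
Step 2: [H+] = 10^(-6.19)
Step 3: [H+] = 6.46e-07 mol/L

6.46e-07


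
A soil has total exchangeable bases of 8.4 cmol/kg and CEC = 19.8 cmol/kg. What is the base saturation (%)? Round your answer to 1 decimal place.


Step 1: BS = 100 * (sum of bases) / CEC
Step 2: BS = 100 * 8.4 / 19.8
Step 3: BS = 42.4%

42.4


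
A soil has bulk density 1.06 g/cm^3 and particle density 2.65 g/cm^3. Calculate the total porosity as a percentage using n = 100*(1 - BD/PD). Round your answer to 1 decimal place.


Step 1: Formula: n = 100 * (1 - BD / PD)
Step 2: n = 100 * (1 - 1.06 / 2.65)
Step 3: n = 100 * (1 - 0.4)
Step 4: n = 60.0%

60.0


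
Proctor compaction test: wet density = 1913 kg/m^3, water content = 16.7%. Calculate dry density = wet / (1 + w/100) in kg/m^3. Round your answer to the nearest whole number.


Step 1: Dry density = wet density / (1 + w/100)
Step 2: Dry density = 1913 / (1 + 16.7/100)
Step 3: Dry density = 1913 / 1.167
Step 4: Dry density = 1639 kg/m^3

1639


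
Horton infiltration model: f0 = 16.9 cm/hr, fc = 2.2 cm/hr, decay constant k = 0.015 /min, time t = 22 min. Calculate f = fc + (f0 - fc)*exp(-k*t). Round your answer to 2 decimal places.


Step 1: f = fc + (f0 - fc) * exp(-k * t)
Step 2: exp(-0.015 * 22) = 0.718924
Step 3: f = 2.2 + (16.9 - 2.2) * 0.718924
Step 4: f = 2.2 + 14.7 * 0.718924
Step 5: f = 12.77 cm/hr

12.77


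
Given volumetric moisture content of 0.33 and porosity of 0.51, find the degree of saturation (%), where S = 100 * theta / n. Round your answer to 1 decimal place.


Step 1: S = 100 * theta_v / n
Step 2: S = 100 * 0.33 / 0.51
Step 3: S = 64.7%

64.7


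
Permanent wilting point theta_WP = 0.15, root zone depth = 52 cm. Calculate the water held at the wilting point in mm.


Step 1: Water (mm) = theta_WP * depth * 10
Step 2: Water = 0.15 * 52 * 10
Step 3: Water = 78.0 mm

78.0


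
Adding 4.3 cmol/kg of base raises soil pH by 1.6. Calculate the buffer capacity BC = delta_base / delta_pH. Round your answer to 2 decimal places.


Step 1: BC = change in base / change in pH
Step 2: BC = 4.3 / 1.6
Step 3: BC = 2.69 cmol/(kg*pH unit)

2.69


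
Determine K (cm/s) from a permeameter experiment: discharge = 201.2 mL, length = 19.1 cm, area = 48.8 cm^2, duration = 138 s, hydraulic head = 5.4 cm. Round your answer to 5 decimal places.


Step 1: K = Q * L / (A * t * h)
Step 2: Numerator = 201.2 * 19.1 = 3842.92
Step 3: Denominator = 48.8 * 138 * 5.4 = 36365.76
Step 4: K = 3842.92 / 36365.76 = 0.10567 cm/s

0.10567


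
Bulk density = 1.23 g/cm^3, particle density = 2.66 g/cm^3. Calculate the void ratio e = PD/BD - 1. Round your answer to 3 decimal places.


Step 1: e = PD / BD - 1
Step 2: e = 2.66 / 1.23 - 1
Step 3: e = 2.1626 - 1
Step 4: e = 1.163

1.163


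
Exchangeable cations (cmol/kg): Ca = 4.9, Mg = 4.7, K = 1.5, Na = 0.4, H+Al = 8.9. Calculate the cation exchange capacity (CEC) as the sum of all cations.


Step 1: CEC = Ca + Mg + K + Na + (H+Al)
Step 2: CEC = 4.9 + 4.7 + 1.5 + 0.4 + 8.9
Step 3: CEC = 20.4 cmol/kg

20.4


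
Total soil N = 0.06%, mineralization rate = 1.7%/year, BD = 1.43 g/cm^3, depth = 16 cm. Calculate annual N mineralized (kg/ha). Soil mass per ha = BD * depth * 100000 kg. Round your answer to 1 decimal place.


Step 1: Soil mass per ha = BD * depth * 100000 = 1.43 * 16 * 100000 = 2288000 kg
Step 2: Total N pool = soil mass * N%/100 = 2288000 * 0.06/100 = 1372.8 kg/ha
Step 3: N mineralized = N pool * rate%/100 = 1372.8 * 1.7/100 = 23.3 kg/ha/yr

23.3


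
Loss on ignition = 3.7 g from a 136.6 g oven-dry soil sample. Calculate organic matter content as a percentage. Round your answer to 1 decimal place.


Step 1: OM% = 100 * LOI / sample mass
Step 2: OM = 100 * 3.7 / 136.6
Step 3: OM = 2.7%

2.7


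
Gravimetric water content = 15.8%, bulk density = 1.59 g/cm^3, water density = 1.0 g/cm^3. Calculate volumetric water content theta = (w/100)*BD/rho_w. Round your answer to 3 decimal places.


Step 1: theta = (w / 100) * BD / rho_w
Step 2: theta = (15.8 / 100) * 1.59 / 1.0
Step 3: theta = 0.158 * 1.59
Step 4: theta = 0.251

0.251


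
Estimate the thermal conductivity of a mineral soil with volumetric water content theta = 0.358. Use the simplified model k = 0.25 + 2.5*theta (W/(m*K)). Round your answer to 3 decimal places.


Step 1: k = 0.25 + 2.5 * theta
Step 2: k = 0.25 + 2.5 * 0.358
Step 3: k = 0.25 + 0.895
Step 4: k = 1.145 W/(m*K)

1.145


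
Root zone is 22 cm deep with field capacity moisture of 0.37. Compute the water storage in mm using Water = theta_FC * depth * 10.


Step 1: Water (mm) = theta_FC * depth (cm) * 10
Step 2: Water = 0.37 * 22 * 10
Step 3: Water = 81.4 mm

81.4


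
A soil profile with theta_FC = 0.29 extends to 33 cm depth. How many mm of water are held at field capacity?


Step 1: Water (mm) = theta_FC * depth (cm) * 10
Step 2: Water = 0.29 * 33 * 10
Step 3: Water = 95.7 mm

95.7


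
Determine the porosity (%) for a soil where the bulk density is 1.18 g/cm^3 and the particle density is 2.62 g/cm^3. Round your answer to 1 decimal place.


Step 1: Formula: n = 100 * (1 - BD / PD)
Step 2: n = 100 * (1 - 1.18 / 2.62)
Step 3: n = 100 * (1 - 0.45038)
Step 4: n = 55.0%

55.0


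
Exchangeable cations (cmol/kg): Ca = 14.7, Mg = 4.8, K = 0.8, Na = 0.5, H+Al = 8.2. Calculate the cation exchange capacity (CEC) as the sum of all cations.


Step 1: CEC = Ca + Mg + K + Na + (H+Al)
Step 2: CEC = 14.7 + 4.8 + 0.8 + 0.5 + 8.2
Step 3: CEC = 29.0 cmol/kg

29.0


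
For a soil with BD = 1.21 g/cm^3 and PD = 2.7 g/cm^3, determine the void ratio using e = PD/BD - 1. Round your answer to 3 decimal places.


Step 1: e = PD / BD - 1
Step 2: e = 2.7 / 1.21 - 1
Step 3: e = 2.2314 - 1
Step 4: e = 1.231

1.231


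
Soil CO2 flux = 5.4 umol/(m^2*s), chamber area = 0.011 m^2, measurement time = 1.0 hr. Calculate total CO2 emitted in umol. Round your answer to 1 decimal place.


Step 1: Convert time to seconds: 1.0 hr * 3600 = 3600.0 s
Step 2: Total = flux * area * time_s
Step 3: Total = 5.4 * 0.011 * 3600.0
Step 4: Total = 213.8 umol

213.8


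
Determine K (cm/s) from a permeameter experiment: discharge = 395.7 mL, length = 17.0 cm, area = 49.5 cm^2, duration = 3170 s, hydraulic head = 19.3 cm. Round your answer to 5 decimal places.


Step 1: K = Q * L / (A * t * h)
Step 2: Numerator = 395.7 * 17.0 = 6726.9
Step 3: Denominator = 49.5 * 3170 * 19.3 = 3028459.5
Step 4: K = 6726.9 / 3028459.5 = 0.00222 cm/s

0.00222


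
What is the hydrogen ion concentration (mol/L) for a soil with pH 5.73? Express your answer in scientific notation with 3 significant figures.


Step 1: [H+] = 10^(-pH)
Step 2: [H+] = 10^(-5.73)
Step 3: [H+] = 1.86e-06 mol/L

1.86e-06


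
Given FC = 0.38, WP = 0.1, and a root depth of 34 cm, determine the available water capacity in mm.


Step 1: Available water = (FC - WP) * depth * 10
Step 2: AW = (0.38 - 0.1) * 34 * 10
Step 3: AW = 0.28 * 34 * 10
Step 4: AW = 95.2 mm

95.2


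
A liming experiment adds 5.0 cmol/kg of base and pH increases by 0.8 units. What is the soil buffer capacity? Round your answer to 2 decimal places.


Step 1: BC = change in base / change in pH
Step 2: BC = 5.0 / 0.8
Step 3: BC = 6.25 cmol/(kg*pH unit)

6.25


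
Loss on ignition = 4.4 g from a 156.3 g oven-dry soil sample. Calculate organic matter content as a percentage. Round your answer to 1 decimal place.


Step 1: OM% = 100 * LOI / sample mass
Step 2: OM = 100 * 4.4 / 156.3
Step 3: OM = 2.8%

2.8


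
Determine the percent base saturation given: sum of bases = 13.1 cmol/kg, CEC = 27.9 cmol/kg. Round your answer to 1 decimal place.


Step 1: BS = 100 * (sum of bases) / CEC
Step 2: BS = 100 * 13.1 / 27.9
Step 3: BS = 47.0%

47.0


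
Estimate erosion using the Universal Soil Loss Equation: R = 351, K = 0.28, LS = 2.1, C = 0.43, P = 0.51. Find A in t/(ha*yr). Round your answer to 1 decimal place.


Step 1: A = R * K * LS * C * P
Step 2: R * K = 351 * 0.28 = 98.28
Step 3: (R*K) * LS = 98.28 * 2.1 = 206.388
Step 4: * C * P = 206.388 * 0.43 * 0.51 = 45.3
Step 5: A = 45.3 t/(ha*yr)

45.3


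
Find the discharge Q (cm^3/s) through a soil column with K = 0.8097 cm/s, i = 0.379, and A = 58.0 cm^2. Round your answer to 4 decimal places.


Step 1: Apply Darcy's law: Q = K * i * A
Step 2: Q = 0.8097 * 0.379 * 58.0
Step 3: Q = 17.7988 cm^3/s

17.7988


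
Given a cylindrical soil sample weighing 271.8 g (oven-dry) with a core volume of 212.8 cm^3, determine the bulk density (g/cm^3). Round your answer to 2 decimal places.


Step 1: Identify the formula: BD = dry mass / volume
Step 2: Substitute values: BD = 271.8 / 212.8
Step 3: BD = 1.28 g/cm^3

1.28


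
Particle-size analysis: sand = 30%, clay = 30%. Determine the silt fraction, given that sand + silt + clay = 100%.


Step 1: sand + silt + clay = 100%
Step 2: silt = 100 - sand - clay
Step 3: silt = 100 - 30 - 30
Step 4: silt = 40%

40


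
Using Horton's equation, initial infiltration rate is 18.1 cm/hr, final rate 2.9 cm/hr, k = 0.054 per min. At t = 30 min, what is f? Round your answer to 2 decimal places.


Step 1: f = fc + (f0 - fc) * exp(-k * t)
Step 2: exp(-0.054 * 30) = 0.197899
Step 3: f = 2.9 + (18.1 - 2.9) * 0.197899
Step 4: f = 2.9 + 15.2 * 0.197899
Step 5: f = 5.91 cm/hr

5.91


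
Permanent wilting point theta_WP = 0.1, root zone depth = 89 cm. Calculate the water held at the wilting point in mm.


Step 1: Water (mm) = theta_WP * depth * 10
Step 2: Water = 0.1 * 89 * 10
Step 3: Water = 89.0 mm

89.0


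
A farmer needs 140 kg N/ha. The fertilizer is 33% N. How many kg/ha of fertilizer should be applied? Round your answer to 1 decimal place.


Step 1: Fertilizer rate = target N / (N content / 100)
Step 2: Rate = 140 / (33 / 100)
Step 3: Rate = 140 / 0.33
Step 4: Rate = 424.2 kg/ha

424.2


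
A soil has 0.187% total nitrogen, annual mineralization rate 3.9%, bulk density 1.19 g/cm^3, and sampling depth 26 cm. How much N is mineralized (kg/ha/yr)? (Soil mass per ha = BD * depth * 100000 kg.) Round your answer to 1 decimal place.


Step 1: Soil mass per ha = BD * depth * 100000 = 1.19 * 26 * 100000 = 3094000 kg
Step 2: Total N pool = soil mass * N%/100 = 3094000 * 0.187/100 = 5785.78 kg/ha
Step 3: N mineralized = N pool * rate%/100 = 5785.78 * 3.9/100 = 225.6 kg/ha/yr

225.6


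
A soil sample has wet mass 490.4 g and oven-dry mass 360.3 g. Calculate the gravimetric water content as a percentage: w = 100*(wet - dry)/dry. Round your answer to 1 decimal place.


Step 1: Water mass = wet - dry = 490.4 - 360.3 = 130.1 g
Step 2: w = 100 * water mass / dry mass
Step 3: w = 100 * 130.1 / 360.3 = 36.1%

36.1


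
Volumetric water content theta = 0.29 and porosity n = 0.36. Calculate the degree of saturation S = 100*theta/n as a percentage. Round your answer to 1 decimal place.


Step 1: S = 100 * theta_v / n
Step 2: S = 100 * 0.29 / 0.36
Step 3: S = 80.6%

80.6


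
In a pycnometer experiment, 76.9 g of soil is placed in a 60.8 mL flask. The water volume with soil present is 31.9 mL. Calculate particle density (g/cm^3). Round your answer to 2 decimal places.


Step 1: Volume of solids = flask volume - water volume with soil
Step 2: V_solids = 60.8 - 31.9 = 28.9 mL
Step 3: Particle density = mass / V_solids = 76.9 / 28.9 = 2.66 g/cm^3

2.66


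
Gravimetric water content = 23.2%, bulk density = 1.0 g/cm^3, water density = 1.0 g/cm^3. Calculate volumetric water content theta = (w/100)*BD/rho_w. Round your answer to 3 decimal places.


Step 1: theta = (w / 100) * BD / rho_w
Step 2: theta = (23.2 / 100) * 1.0 / 1.0
Step 3: theta = 0.232 * 1.0
Step 4: theta = 0.232

0.232


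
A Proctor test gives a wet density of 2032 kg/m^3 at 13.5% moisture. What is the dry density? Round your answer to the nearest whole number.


Step 1: Dry density = wet density / (1 + w/100)
Step 2: Dry density = 2032 / (1 + 13.5/100)
Step 3: Dry density = 2032 / 1.135
Step 4: Dry density = 1790 kg/m^3

1790


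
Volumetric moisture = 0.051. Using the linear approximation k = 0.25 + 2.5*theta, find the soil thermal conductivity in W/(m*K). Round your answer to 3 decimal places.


Step 1: k = 0.25 + 2.5 * theta
Step 2: k = 0.25 + 2.5 * 0.051
Step 3: k = 0.25 + 0.128
Step 4: k = 0.378 W/(m*K)

0.378


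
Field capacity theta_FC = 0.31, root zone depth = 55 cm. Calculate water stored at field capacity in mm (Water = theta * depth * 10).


Step 1: Water (mm) = theta_FC * depth (cm) * 10
Step 2: Water = 0.31 * 55 * 10
Step 3: Water = 170.5 mm

170.5


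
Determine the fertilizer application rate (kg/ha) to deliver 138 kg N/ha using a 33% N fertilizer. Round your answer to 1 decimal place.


Step 1: Fertilizer rate = target N / (N content / 100)
Step 2: Rate = 138 / (33 / 100)
Step 3: Rate = 138 / 0.33
Step 4: Rate = 418.2 kg/ha

418.2


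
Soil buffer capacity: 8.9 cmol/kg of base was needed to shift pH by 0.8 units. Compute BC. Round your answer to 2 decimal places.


Step 1: BC = change in base / change in pH
Step 2: BC = 8.9 / 0.8
Step 3: BC = 11.13 cmol/(kg*pH unit)

11.13


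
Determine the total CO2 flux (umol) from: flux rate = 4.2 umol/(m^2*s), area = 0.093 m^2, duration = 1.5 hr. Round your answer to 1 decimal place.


Step 1: Convert time to seconds: 1.5 hr * 3600 = 5400.0 s
Step 2: Total = flux * area * time_s
Step 3: Total = 4.2 * 0.093 * 5400.0
Step 4: Total = 2109.2 umol

2109.2


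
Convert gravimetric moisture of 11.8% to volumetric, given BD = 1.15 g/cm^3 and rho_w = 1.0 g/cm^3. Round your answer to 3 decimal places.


Step 1: theta = (w / 100) * BD / rho_w
Step 2: theta = (11.8 / 100) * 1.15 / 1.0
Step 3: theta = 0.118 * 1.15
Step 4: theta = 0.136

0.136


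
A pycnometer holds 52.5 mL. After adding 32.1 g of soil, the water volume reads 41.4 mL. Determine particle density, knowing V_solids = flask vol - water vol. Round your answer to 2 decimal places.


Step 1: Volume of solids = flask volume - water volume with soil
Step 2: V_solids = 52.5 - 41.4 = 11.1 mL
Step 3: Particle density = mass / V_solids = 32.1 / 11.1 = 2.89 g/cm^3

2.89


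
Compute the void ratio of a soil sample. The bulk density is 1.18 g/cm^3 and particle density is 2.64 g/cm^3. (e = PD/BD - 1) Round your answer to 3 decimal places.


Step 1: e = PD / BD - 1
Step 2: e = 2.64 / 1.18 - 1
Step 3: e = 2.23729 - 1
Step 4: e = 1.237

1.237


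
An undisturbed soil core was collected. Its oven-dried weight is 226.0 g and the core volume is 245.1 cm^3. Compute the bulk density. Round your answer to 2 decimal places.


Step 1: Identify the formula: BD = dry mass / volume
Step 2: Substitute values: BD = 226.0 / 245.1
Step 3: BD = 0.92 g/cm^3

0.92


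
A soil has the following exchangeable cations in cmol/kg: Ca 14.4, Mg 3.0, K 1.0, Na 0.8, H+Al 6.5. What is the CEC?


Step 1: CEC = Ca + Mg + K + Na + (H+Al)
Step 2: CEC = 14.4 + 3.0 + 1.0 + 0.8 + 6.5
Step 3: CEC = 25.7 cmol/kg

25.7


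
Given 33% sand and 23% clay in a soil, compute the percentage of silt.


Step 1: sand + silt + clay = 100%
Step 2: silt = 100 - sand - clay
Step 3: silt = 100 - 33 - 23
Step 4: silt = 44%

44


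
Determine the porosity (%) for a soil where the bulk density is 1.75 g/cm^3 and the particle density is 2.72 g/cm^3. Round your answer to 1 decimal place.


Step 1: Formula: n = 100 * (1 - BD / PD)
Step 2: n = 100 * (1 - 1.75 / 2.72)
Step 3: n = 100 * (1 - 0.64338)
Step 4: n = 35.7%

35.7


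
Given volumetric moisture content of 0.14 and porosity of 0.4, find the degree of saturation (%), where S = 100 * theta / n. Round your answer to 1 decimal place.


Step 1: S = 100 * theta_v / n
Step 2: S = 100 * 0.14 / 0.4
Step 3: S = 35.0%

35.0


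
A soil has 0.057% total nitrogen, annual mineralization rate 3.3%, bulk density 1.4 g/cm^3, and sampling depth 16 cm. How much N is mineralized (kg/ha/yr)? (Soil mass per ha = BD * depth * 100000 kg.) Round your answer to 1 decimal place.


Step 1: Soil mass per ha = BD * depth * 100000 = 1.4 * 16 * 100000 = 2240000 kg
Step 2: Total N pool = soil mass * N%/100 = 2240000 * 0.057/100 = 1276.8 kg/ha
Step 3: N mineralized = N pool * rate%/100 = 1276.8 * 3.3/100 = 42.1 kg/ha/yr

42.1


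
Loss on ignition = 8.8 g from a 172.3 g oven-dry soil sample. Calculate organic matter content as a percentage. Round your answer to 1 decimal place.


Step 1: OM% = 100 * LOI / sample mass
Step 2: OM = 100 * 8.8 / 172.3
Step 3: OM = 5.1%

5.1


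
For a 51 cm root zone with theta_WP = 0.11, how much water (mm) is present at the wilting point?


Step 1: Water (mm) = theta_WP * depth * 10
Step 2: Water = 0.11 * 51 * 10
Step 3: Water = 56.1 mm

56.1


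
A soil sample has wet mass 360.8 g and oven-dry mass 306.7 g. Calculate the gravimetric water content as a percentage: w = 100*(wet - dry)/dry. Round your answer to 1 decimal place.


Step 1: Water mass = wet - dry = 360.8 - 306.7 = 54.1 g
Step 2: w = 100 * water mass / dry mass
Step 3: w = 100 * 54.1 / 306.7 = 17.6%

17.6
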